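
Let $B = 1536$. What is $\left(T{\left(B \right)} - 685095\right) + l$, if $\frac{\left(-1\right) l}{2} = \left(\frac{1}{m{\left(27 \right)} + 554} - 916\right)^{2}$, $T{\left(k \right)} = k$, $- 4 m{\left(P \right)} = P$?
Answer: $- \frac{11316436443839}{4791721} \approx -2.3617 \cdot 10^{6}$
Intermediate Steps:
$m{\left(P \right)} = - \frac{P}{4}$
$l = - \frac{8041012428800}{4791721}$ ($l = - 2 \left(\frac{1}{\left(- \frac{1}{4}\right) 27 + 554} - 916\right)^{2} = - 2 \left(\frac{1}{- \frac{27}{4} + 554} - 916\right)^{2} = - 2 \left(\frac{1}{\frac{2189}{4}} - 916\right)^{2} = - 2 \left(\frac{4}{2189} - 916\right)^{2} = - 2 \left(- \frac{2005120}{2189}\right)^{2} = \left(-2\right) \frac{4020506214400}{4791721} = - \frac{8041012428800}{4791721} \approx -1.6781 \cdot 10^{6}$)
$\left(T{\left(B \right)} - 685095\right) + l = \left(1536 - 685095\right) - \frac{8041012428800}{4791721} = -683559 - \frac{8041012428800}{4791721} = - \frac{11316436443839}{4791721}$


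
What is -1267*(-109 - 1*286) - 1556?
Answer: 498909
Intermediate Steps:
-1267*(-109 - 1*286) - 1556 = -1267*(-109 - 286) - 1556 = -1267*(-395) - 1556 = 500465 - 1556 = 498909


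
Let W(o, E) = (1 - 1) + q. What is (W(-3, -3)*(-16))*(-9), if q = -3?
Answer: -432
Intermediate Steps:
W(o, E) = -3 (W(o, E) = (1 - 1) - 3 = 0 - 3 = -3)
(W(-3, -3)*(-16))*(-9) = -3*(-16)*(-9) = 48*(-9) = -432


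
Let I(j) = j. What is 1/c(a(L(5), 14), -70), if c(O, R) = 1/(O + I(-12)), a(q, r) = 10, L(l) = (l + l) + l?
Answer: -2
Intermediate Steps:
L(l) = 3*l (L(l) = 2*l + l = 3*l)
c(O, R) = 1/(-12 + O) (c(O, R) = 1/(O - 12) = 1/(-12 + O))
1/c(a(L(5), 14), -70) = 1/(1/(-12 + 10)) = 1/(1/(-2)) = 1/(-½) = -2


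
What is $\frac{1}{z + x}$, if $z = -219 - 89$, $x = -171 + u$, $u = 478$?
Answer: $-1$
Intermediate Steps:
$x = 307$ ($x = -171 + 478 = 307$)
$z = -308$ ($z = -219 - 89 = -308$)
$\frac{1}{z + x} = \frac{1}{-308 + 307} = \frac{1}{-1} = -1$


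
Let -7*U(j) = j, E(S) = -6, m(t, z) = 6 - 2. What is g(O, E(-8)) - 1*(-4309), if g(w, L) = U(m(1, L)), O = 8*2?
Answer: 30159/7 ≈ 4308.4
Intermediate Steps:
m(t, z) = 4
U(j) = -j/7
O = 16
g(w, L) = -4/7 (g(w, L) = -1/7*4 = -4/7)
g(O, E(-8)) - 1*(-4309) = -4/7 - 1*(-4309) = -4/7 + 4309 = 30159/7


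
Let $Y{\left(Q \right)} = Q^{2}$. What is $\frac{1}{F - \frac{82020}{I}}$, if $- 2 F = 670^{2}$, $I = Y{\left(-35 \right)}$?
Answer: $- \frac{245}{55006654} \approx -4.454 \cdot 10^{-6}$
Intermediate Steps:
$I = 1225$ ($I = \left(-35\right)^{2} = 1225$)
$F = -224450$ ($F = - \frac{670^{2}}{2} = \left(- \frac{1}{2}\right) 448900 = -224450$)
$\frac{1}{F - \frac{82020}{I}} = \frac{1}{-224450 - \frac{82020}{1225}} = \frac{1}{-224450 - \frac{16404}{245}} = \frac{1}{- \frac{55006654}{245}} = - \frac{245}{55006654}$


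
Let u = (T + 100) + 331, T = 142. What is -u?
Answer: -573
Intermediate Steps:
u = 573 (u = (142 + 100) + 331 = 242 + 331 = 573)
-u = -1*573 = -573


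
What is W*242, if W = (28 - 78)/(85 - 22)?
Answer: -12100/63 ≈ -192.06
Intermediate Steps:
W = -50/63 ≈ -0.79365
W*242 = -50/63*242 = -12100/63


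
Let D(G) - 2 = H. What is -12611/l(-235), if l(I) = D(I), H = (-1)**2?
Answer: -12611/3 ≈ -4203.7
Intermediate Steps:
H = 1
D(G) = 3 (D(G) = 2 + 1 = 3)
l(I) = 3
-12611/l(-235) = -12611/3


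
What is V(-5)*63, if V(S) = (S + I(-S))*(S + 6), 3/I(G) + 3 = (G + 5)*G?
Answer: -14616/47 ≈ -310.98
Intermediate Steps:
I(G) = 3/(-3 + G*(5 + G)) (I(G) = 3/(-3 + (G + 5)*G) = 3/(-3 + (5 + G)*G) = 3/(-3 + G*(5 + G)))
V(S) = (6 + S)*(S + 3/(-3 + S² - 5*S)) (V(S) = (S + 3/(-3 + (-S)² + 5*(-S)))*(S + 6) = (S + 3/(-3 + S² - 5*S))*(6 + S) = (6 + S)*(S + 3/(-3 + S² - 5*S)))
V(-5)*63 = ((18 + (-5)³ + (-5)⁴ - 33*(-5)² - 15*(-5))/(-3 + (-5)² - 5*(-5)))*63 = ((18 - 125 + 625 - 33*25 + 75)/(-3 + 25 + 25))*63 = ((18 - 125 + 625 - 825 + 75)/47)*63 = ((1/47)*(-232))*63 = -232/47*63 = -14616/47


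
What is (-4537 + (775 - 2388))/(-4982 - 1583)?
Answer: 1230/1313 ≈ 0.93679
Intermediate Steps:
(-4537 + (775 - 2388))/(-4982 - 1583) = (-4537 - 1613)/(-6565) = -6150*(-1/6565) = 1230/1313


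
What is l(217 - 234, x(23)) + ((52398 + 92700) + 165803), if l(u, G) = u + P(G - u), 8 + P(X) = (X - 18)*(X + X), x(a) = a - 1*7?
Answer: 311866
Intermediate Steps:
x(a) = -7 + a (x(a) = a - 7 = -7 + a)
P(X) = -8 + 2*X*(-18 + X) (P(X) = -8 + (X - 18)*(X + X) = -8 + (-18 + X)*(2*X) = -8 + 2*X*(-18 + X))
l(u, G) = -8 - 36*G + 2*(G - u)² + 37*u (l(u, G) = u + (-8 - 36*(G - u) + 2*(G - u)²) = u + (-8 + (-36*G + 36*u) + 2*(G - u)²) = u + (-8 - 36*G + 2*(G - u)² + 36*u) = -8 - 36*G + 2*(G - u)² + 37*u)
l(217 - 234, x(23)) + ((52398 + 92700) + 165803) = (-8 - 36*(-7 + 23) + 2*((-7 + 23) - (217 - 234))² + 37*(217 - 234)) + ((52398 + 92700) + 165803) = (-8 - 36*16 + 2*(16 - 1*(-17))² + 37*(-17)) + (145098 + 165803) = (-8 - 576 + 2*(16 + 17)² - 629) + 310901 = (-8 - 576 + 2*33² - 629) + 310901 = (-8 - 576 + 2*1089 - 629) + 310901 = (-8 - 576 + 2178 - 629) + 310901 = 965 + 310901 = 311866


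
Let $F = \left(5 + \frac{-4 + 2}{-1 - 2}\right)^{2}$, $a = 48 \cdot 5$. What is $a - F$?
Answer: $\frac{1871}{9} \approx 207.89$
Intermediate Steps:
$a = 240$
$F = \frac{289}{9}$ ($F = \left(5 - \frac{2}{-3}\right)^{2} = \left(5 - - \frac{2}{3}\right)^{2} = \left(5 + \frac{2}{3}\right)^{2} = \left(\frac{17}{3}\right)^{2} = \frac{289}{9} \approx 32.111$)
$a - F = 240 - \frac{289}{9} = \frac{1871}{9}$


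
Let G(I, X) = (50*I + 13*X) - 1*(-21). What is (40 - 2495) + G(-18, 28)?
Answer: -2970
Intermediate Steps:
G(I, X) = 21 + 13*X + 50*I (G(I, X) = (13*X + 50*I) + 21 = 21 + 13*X + 50*I)
(40 - 2495) + G(-18, 28) = (40 - 2495) + (21 + 13*28 + 50*(-18)) = -2455 + (21 + 364 - 900) = -2455 - 515 = -2970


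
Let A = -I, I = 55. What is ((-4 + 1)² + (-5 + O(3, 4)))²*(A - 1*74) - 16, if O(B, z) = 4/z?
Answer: -3241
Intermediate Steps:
A = -55 (A = -1*55 = -55)
((-4 + 1)² + (-5 + O(3, 4)))²*(A - 1*74) - 16 = ((-4 + 1)² + (-5 + 4/4))²*(-55 - 1*74) - 16 = ((-3)² + (-5 + 4*(¼)))²*(-55 - 74) - 16 = (9 + (-5 + 1))²*(-129) - 16 = (9 - 4)²*(-129) - 16 = 5²*(-129) - 16 = 25*(-129) - 16 = -3225 - 16 = -3241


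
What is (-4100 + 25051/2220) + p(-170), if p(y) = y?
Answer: -9454349/2220 ≈ -4258.7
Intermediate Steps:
(-4100 + 25051/2220) + p(-170) = (-4100 + 25051/2220) - 170 = -9076949/2220 - 170 = -9454349/2220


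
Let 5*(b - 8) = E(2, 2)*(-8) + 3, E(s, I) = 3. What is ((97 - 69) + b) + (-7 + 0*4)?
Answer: 124/5 ≈ 24.800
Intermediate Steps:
b = 19/5 (b = 8 + (3*(-8) + 3)/5 = 8 + (-24 + 3)/5 = 8 + (⅕)*(-21) = 8 - 21/5 = 19/5 ≈ 3.8000)
((97 - 69) + b) + (-7 + 0*4) = ((97 - 69) + 19/5) + (-7 + 0*4) = (28 + 19/5) + (-7 + 0) = 159/5 - 7 = 124/5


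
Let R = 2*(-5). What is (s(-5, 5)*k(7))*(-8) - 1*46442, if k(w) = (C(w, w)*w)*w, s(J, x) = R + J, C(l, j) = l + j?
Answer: 35878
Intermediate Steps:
R = -10
C(l, j) = j + l
s(J, x) = -10 + J
k(w) = 2*w³ (k(w) = ((w + w)*w)*w = ((2*w)*w)*w = (2*w²)*w = 2*w³)
(s(-5, 5)*k(7))*(-8) - 1*46442 = ((-10 - 5)*(2*7³))*(-8) - 1*46442 = -30*343*(-8) - 46442 = -15*686*(-8) - 46442 = -10290*(-8) - 46442 = 82320 - 46442 = 35878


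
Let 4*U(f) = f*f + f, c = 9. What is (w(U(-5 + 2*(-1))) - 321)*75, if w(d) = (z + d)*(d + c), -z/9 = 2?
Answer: -140175/4 ≈ -35044.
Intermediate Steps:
z = -18 (z = -9*2 = -18)
U(f) = f/4 + f**2/4 (U(f) = (f*f + f)/4 = (f**2 + f)/4 = (f + f**2)/4 = f/4 + f**2/4)
w(d) = (-18 + d)*(9 + d) (w(d) = (-18 + d)*(d + 9) = (-18 + d)*(9 + d))
(w(U(-5 + 2*(-1))) - 321)*75 = ((-162 + ((-5 + 2*(-1))*(1 + (-5 + 2*(-1)))/4)**2 - 9*(-5 + 2*(-1))*(1 + (-5 + 2*(-1)))/4) - 321)*75 = ((-162 + ((-5 - 2)*(1 + (-5 - 2))/4)**2 - 9*(-5 - 2)*(1 + (-5 - 2))/4) - 321)*75 = ((-162 + ((1/4)*(-7)*(1 - 7))**2 - 9*(-7)*(1 - 7)/4) - 321)*75 = ((-162 + ((1/4)*(-7)*(-6))**2 - 9*(-7)*(-6)/4) - 321)*75 = ((-162 + (21/2)**2 - 9*21/2) - 321)*75 = ((-162 + 441/4 - 189/2) - 321)*75 = (-585/4 - 321)*75 = -1869/4*75 = -140175/4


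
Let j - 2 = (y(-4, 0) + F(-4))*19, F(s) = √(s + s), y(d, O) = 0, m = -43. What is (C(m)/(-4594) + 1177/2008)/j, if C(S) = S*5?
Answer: 973143/2223165232 - 18489717*I*√2/2223165232 ≈ 0.00043773 - 0.011762*I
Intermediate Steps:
C(S) = 5*S
F(s) = √2*√s (F(s) = √(2*s) = √2*√s)
j = 2 + 38*I*√2 (j = 2 + (0 + √2*√(-4))*19 = 2 + (0 + √2*(2*I))*19 = 2 + (0 + 2*I*√2)*19 = 2 + (2*I*√2)*19 = 2 + 38*I*√2 ≈ 2.0 + 53.74*I)
(C(m)/(-4594) + 1177/2008)/j = ((5*(-43))/(-4594) + 1177/2008)/(2 + 38*I*√2) = (-215*(-1/4594) + 1177*(1/2008))/(2 + 38*I*√2) = (215/4594 + 1177/2008)/(2 + 38*I*√2) = 2919429/(4612376*(2 + 38*I*√2))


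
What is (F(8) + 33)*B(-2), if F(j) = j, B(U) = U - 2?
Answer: -164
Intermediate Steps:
B(U) = -2 + U
(F(8) + 33)*B(-2) = (8 + 33)*(-2 - 2) = 41*(-4) = -164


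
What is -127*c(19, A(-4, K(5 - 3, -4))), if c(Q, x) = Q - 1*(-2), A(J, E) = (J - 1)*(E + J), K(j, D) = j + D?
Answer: -2667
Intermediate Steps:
K(j, D) = D + j
A(J, E) = (-1 + J)*(E + J)
c(Q, x) = 2 + Q (c(Q, x) = Q + 2 = 2 + Q)
-127*c(19, A(-4, K(5 - 3, -4))) = -127*(2 + 19) = -127*21 = -2667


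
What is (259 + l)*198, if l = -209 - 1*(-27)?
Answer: 15246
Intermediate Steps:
l = -182 (l = -209 + 27 = -182)
(259 + l)*198 = (259 - 182)*198 = 77*198 = 15246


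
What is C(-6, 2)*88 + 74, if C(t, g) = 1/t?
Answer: 178/3 ≈ 59.333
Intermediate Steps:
C(-6, 2)*88 + 74 = 88/(-6) + 74 = -1/6*88 + 74 = -44/3 + 74 = 178/3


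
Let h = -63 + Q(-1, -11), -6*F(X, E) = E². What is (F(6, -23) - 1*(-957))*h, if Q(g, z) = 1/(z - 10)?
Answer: -3451006/63 ≈ -54778.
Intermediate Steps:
Q(g, z) = 1/(-10 + z)
F(X, E) = -E²/6
h = -1324/21 (h = -63 + 1/(-10 - 11) = -63 + 1/(-21) = -63 - 1/21 = -1324/21 ≈ -63.048)
(F(6, -23) - 1*(-957))*h = (-⅙*(-23)² - 1*(-957))*(-1324/21) = (-⅙*529 + 957)*(-1324/21) = (-529/6 + 957)*(-1324/21) = (5213/6)*(-1324/21) = -3451006/63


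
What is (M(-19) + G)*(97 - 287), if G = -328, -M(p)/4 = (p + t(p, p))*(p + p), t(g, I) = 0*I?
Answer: 611040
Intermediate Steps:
t(g, I) = 0
M(p) = -8*p² (M(p) = -4*(p + 0)*(p + p) = -4*p*2*p = -8*p²)
(M(-19) + G)*(97 - 287) = (-8*(-19)² - 328)*(97 - 287) = (-8*361 - 328)*(-190) = (-2888 - 328)*(-190) = -3216*(-190) = 611040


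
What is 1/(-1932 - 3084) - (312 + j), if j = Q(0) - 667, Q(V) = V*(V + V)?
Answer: 1780679/5016 ≈ 355.00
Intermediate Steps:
Q(V) = 2*V² (Q(V) = V*(2*V) = 2*V²)
j = -667 (j = 2*0² - 667 = 2*0 - 667 = 0 - 667 = -667)
1/(-1932 - 3084) - (312 + j) = 1/(-1932 - 3084) - (312 - 667) = 1/(-5016) - 1*(-355) = -1/5016 + 355 = 1780679/5016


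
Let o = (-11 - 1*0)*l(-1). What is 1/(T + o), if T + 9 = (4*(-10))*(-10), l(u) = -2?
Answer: 1/413 ≈ 0.0024213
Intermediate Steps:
T = 391 (T = -9 + (4*(-10))*(-10) = -9 - 40*(-10) = -9 + 400 = 391)
o = 22 (o = (-11 - 1*0)*(-2) = (-11 + 0)*(-2) = -11*(-2) = 22)
1/(T + o) = 1/(391 + 22) = 1/413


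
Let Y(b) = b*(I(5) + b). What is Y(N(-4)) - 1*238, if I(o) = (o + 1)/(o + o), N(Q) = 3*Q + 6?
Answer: -1028/5 ≈ -205.60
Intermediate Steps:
N(Q) = 6 + 3*Q
I(o) = (1 + o)/(2*o) (I(o) = (1 + o)/((2*o)) = (1 + o)*(1/(2*o)) = (1 + o)/(2*o))
Y(b) = b*(⅗ + b) (Y(b) = b*((½)*(1 + 5)/5 + b) = b*((½)*(⅕)*6 + b) = b*(⅗ + b))
Y(N(-4)) - 1*238 = (6 + 3*(-4))*(3 + 5*(6 + 3*(-4)))/5 - 1*238 = (6 - 12)*(3 + 5*(6 - 12))/5 - 238 = (⅕)*(-6)*(3 + 5*(-6)) - 238 = (⅕)*(-6)*(3 - 30) - 238 = (⅕)*(-6)*(-27) - 238 = 162/5 - 238 = -1028/5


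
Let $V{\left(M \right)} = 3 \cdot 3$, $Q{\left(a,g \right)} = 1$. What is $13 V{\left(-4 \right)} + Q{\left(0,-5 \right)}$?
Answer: $118$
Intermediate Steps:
$V{\left(M \right)} = 9$
$13 V{\left(-4 \right)} + Q{\left(0,-5 \right)} = 13 \cdot 9 + 1 = 117 + 1 = 118$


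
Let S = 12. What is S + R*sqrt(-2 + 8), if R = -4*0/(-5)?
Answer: 12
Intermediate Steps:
R = 0 (R = 0*(-1/5) = 0)
S + R*sqrt(-2 + 8) = 12 + 0*sqrt(-2 + 8) = 12 + 0*sqrt(6) = 12 + 0 = 12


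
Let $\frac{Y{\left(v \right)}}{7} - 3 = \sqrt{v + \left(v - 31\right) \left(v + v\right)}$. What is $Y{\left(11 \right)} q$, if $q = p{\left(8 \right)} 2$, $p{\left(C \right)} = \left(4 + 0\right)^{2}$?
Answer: $672 + 224 i \sqrt{429} \approx 672.0 + 4639.6 i$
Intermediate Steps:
$p{\left(C \right)} = 16$ ($p{\left(C \right)} = 4^{2} = 16$)
$q = 32$ ($q = 16 \cdot 2 = 32$)
$Y{\left(v \right)} = 21 + 7 \sqrt{v + 2 v \left(-31 + v\right)}$ ($Y{\left(v \right)} = 21 + 7 \sqrt{v + \left(v - 31\right) \left(v + v\right)} = 21 + 7 \sqrt{v + \left(-31 + v\right) 2 v} = 21 + 7 \sqrt{v + 2 v \left(-31 + v\right)}$)
$Y{\left(11 \right)} q = \left(21 + 7 \sqrt{11 \left(-61 + 2 \cdot 11\right)}\right) 32 = \left(21 + 7 \sqrt{11 \left(-61 + 22\right)}\right) 32 = \left(21 + 7 \sqrt{11 \left(-39\right)}\right) 32 = \left(21 + 7 \sqrt{-429}\right) 32 = \left(21 + 7 i \sqrt{429}\right) 32 = 672 + 224 i \sqrt{429}$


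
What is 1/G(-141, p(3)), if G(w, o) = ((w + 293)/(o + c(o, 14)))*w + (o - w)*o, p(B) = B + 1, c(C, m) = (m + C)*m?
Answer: 32/15881 ≈ 0.0020150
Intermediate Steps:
c(C, m) = m*(C + m) (c(C, m) = (C + m)*m = m*(C + m))
p(B) = 1 + B
G(w, o) = o*(o - w) + w*(293 + w)/(196 + 15*o) (G(w, o) = ((w + 293)/(o + 14*(o + 14)))*w + (o - w)*o = ((293 + w)/(o + 14*(14 + o)))*w + o*(o - w) = ((293 + w)/(o + (196 + 14*o)))*w + o*(o - w) = ((293 + w)/(196 + 15*o))*w + o*(o - w) = w*(293 + w)/(196 + 15*o) + o*(o - w) = o*(o - w) + w*(293 + w)/(196 + 15*o))
1/G(-141, p(3)) = 1/(((-141)² + 15*(1 + 3)³ + 196*(1 + 3)² + 293*(-141) - 196*(1 + 3)*(-141) - 15*(-141)*(1 + 3)²)/(196 + 15*(1 + 3))) = 1/((19881 + 15*4³ + 196*4² - 41313 - 196*4*(-141) - 15*(-141)*4²)/(196 + 15*4)) = 1/((19881 + 15*64 + 196*16 - 41313 + 110544 - 15*(-141)*16)/(196 + 60)) = 1/((19881 + 960 + 3136 - 41313 + 110544 + 33840)/256) = 1/((1/256)*127048) = 1/(15881/32) = 32/15881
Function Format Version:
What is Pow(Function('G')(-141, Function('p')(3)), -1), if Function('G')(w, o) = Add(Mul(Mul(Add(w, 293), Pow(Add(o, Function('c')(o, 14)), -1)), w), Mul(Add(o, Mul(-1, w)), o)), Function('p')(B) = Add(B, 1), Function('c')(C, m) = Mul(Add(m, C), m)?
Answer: Rational(32, 15881) ≈ 0.0020150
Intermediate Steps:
Function('c')(C, m) = Mul(m, Add(C, m)) (Function('c')(C, m) = Mul(Add(C, m), m) = Mul(m, Add(C, m)))
Function('p')(B) = Add(1, B)
Function('G')(w, o) = Add(Mul(o, Add(o, Mul(-1, w))), Mul(w, Pow(Add(196, Mul(15, o)), -1), Add(293, w))) (Function('G')(w, o) = Add(Mul(Mul(Add(w, 293), Pow(Add(o, Mul(14, Add(o, 14))), -1)), w), Mul(Add(o, Mul(-1, w)), o)) = Add(Mul(Mul(Add(293, w), Pow(Add(o, Mul(14, Add(14, o))), -1)), w), Mul(o, Add(o, Mul(-1, w)))) = Add(Mul(Mul(Add(293, w), Pow(Add(o, Add(196, Mul(14, o))), -1)), w), Mul(o, Add(o, Mul(-1, w)))) = Add(Mul(Mul(Add(293, w), Pow(Add(196, Mul(15, o)), -1)), w), Mul(o, Add(o, Mul(-1, w)))) = Add(Mul(Mul(Pow(Add(196, Mul(15, o)), -1), Add(293, w)), w), Mul(o, Add(o, Mul(-1, w)))) = Add(Mul(w, Pow(Add(196, Mul(15, o)), -1), Add(293, w)), Mul(o, Add(o, Mul(-1, w)))) = Add(Mul(o, Add(o, Mul(-1, w))), Mul(w, Pow(Add(196, Mul(15, o)), -1), Add(293, w))))
Pow(Function('G')(-141, Function('p')(3)), -1) = Pow(Mul(Pow(Add(196, Mul(15, Add(1, 3))), -1), Add(Pow(-141, 2), Mul(15, Pow(Add(1, 3), 3)), Mul(196, Pow(Add(1, 3), 2)), Mul(293, -141), Mul(-196, Add(1, 3), -141), Mul(-15, -141, Pow(Add(1, 3), 2)))), -1) = Pow(Mul(Pow(Add(196, Mul(15, 4)), -1), Add(19881, Mul(15, Pow(4, 3)), Mul(196, Pow(4, 2)), -41313, Mul(-196, 4, -141), Mul(-15, -141, Pow(4, 2)))), -1) = Pow(Mul(Pow(Add(196, 60), -1), Add(19881, Mul(15, 64), Mul(196, 16), -41313, 110544, Mul(-15, -141, 16))), -1) = Pow(Mul(Pow(256, -1), Add(19881, 960, 3136, -41313, 110544, 33840)), -1) = Pow(Mul(Rational(1, 256), 127048), -1) = Pow(Rational(15881, 32), -1) = Rational(32, 15881)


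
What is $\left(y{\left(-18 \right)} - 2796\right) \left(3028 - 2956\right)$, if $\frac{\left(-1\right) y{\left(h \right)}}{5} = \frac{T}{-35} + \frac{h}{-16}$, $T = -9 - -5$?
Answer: $- \frac{1412307}{7} \approx -2.0176 \cdot 10^{5}$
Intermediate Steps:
$T = -4$ ($T = -9 + 5 = -4$)
$y{\left(h \right)} = - \frac{4}{7} + \frac{5 h}{16}$ ($y{\left(h \right)} = - 5 \left(- \frac{4}{-35} + \frac{h}{-16}\right) = - 5 \left(\left(-4\right) \left(- \frac{1}{35}\right) + h \left(- \frac{1}{16}\right)\right) = - 5 \left(\frac{4}{35} - \frac{h}{16}\right) = - \frac{4}{7} + \frac{5 h}{16}$)
$\left(y{\left(-18 \right)} - 2796\right) \left(3028 - 2956\right) = \left(\left(- \frac{4}{7} + \frac{5}{16} \left(-18\right)\right) - 2796\right) \left(3028 - 2956\right) = \left(\left(- \frac{4}{7} - \frac{45}{8}\right) - 2796\right) 72 = \left(- \frac{347}{56} - 2796\right) 72 = \left(- \frac{156923}{56}\right) 72 = - \frac{1412307}{7}$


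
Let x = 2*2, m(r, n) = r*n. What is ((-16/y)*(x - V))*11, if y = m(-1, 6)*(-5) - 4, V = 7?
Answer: 264/13 ≈ 20.308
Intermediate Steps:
m(r, n) = n*r
y = 26 (y = (6*(-1))*(-5) - 4 = -6*(-5) - 4 = 30 - 4 = 26)
x = 4
((-16/y)*(x - V))*11 = ((-16/26)*(4 - 1*7))*11 = ((-16*1/26)*(4 - 7))*11 = -8/13*(-3)*11 = (24/13)*11 = 264/13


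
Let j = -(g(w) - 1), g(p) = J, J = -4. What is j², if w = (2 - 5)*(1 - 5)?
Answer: 25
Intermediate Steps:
w = 12 (w = -3*(-4) = 12)
g(p) = -4
j = 5 (j = -(-4 - 1) = -1*(-5) = 5)
j² = 5² = 25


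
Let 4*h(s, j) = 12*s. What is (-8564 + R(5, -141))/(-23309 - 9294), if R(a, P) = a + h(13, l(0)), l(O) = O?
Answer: 8520/32603 ≈ 0.26133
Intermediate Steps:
h(s, j) = 3*s (h(s, j) = (12*s)/4 = 3*s)
R(a, P) = 39 + a (R(a, P) = a + 3*13 = a + 39 = 39 + a)
(-8564 + R(5, -141))/(-23309 - 9294) = (-8564 + (39 + 5))/(-23309 - 9294) = (-8564 + 44)/(-32603) = -8520*(-1/32603) = 8520/32603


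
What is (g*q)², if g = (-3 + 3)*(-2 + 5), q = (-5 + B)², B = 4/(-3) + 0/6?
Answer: 0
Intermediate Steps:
B = -4/3 (B = 4*(-⅓) + 0*(⅙) = -4/3 + 0 = -4/3 ≈ -1.3333)
q = 361/9 (q = (-5 - 4/3)² = (-19/3)² = 361/9 ≈ 40.111)
g = 0 (g = 0*3 = 0)
(g*q)² = (0*(361/9))² = 0² = 0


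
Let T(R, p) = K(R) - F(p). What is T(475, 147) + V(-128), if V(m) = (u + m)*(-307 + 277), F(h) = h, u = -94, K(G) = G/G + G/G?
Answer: 6515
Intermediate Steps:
K(G) = 2 (K(G) = 1 + 1 = 2)
V(m) = 2820 - 30*m (V(m) = (-94 + m)*(-307 + 277) = (-94 + m)*(-30) = 2820 - 30*m)
T(R, p) = 2 - p
T(475, 147) + V(-128) = (2 - 1*147) + (2820 - 30*(-128)) = (2 - 147) + (2820 + 3840) = -145 + 6660 = 6515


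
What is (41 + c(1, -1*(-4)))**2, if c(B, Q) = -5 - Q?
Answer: 1024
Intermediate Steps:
(41 + c(1, -1*(-4)))**2 = (41 + (-5 - (-1)*(-4)))**2 = (41 + (-5 - 1*4))**2 = (41 + (-5 - 4))**2 = (41 - 9)**2 = 32**2 = 1024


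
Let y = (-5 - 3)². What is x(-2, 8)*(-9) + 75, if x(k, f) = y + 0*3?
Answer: -501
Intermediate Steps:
y = 64 (y = (-8)² = 64)
x(k, f) = 64 (x(k, f) = 64 + 0*3 = 64 + 0 = 64)
x(-2, 8)*(-9) + 75 = 64*(-9) + 75 = -576 + 75 = -501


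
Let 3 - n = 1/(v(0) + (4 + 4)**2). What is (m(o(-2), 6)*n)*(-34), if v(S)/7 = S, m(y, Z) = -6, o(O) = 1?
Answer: 9741/16 ≈ 608.81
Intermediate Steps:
v(S) = 7*S
n = 191/64 (n = 3 - 1/(7*0 + (4 + 4)**2) = 3 - 1/(0 + 8**2) = 3 - 1/(0 + 64) = 3 - 1/64 = 191/64 ≈ 2.9844)
(m(o(-2), 6)*n)*(-34) = -6*191/64*(-34) = -573/32*(-34) = 9741/16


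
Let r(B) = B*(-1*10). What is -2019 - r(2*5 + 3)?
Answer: -1889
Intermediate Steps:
r(B) = -10*B (r(B) = B*(-10) = -10*B)
-2019 - r(2*5 + 3) = -2019 - (-10)*(2*5 + 3) = -2019 - (-10)*(10 + 3) = -2019 - (-10)*13 = -2019 - 1*(-130) = -2019 + 130 = -1889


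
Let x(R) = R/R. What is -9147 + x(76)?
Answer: -9146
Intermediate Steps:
x(R) = 1
-9147 + x(76) = -9147 + 1 = -9146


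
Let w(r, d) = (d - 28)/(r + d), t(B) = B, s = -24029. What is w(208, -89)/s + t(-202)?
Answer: -577608985/2859451 ≈ -202.00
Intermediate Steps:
w(r, d) = (-28 + d)/(d + r)
w(208, -89)/s + t(-202) = ((-28 - 89)/(-89 + 208))/(-24029) - 202 = (-117/119)*(-1/24029) - 202 = ((1/119)*(-117))*(-1/24029) - 202 = -117/119*(-1/24029) - 202 = 117/2859451 - 202 = -577608985/2859451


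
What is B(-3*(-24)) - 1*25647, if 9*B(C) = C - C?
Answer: -25647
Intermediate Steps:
B(C) = 0 (B(C) = (C - C)/9 = (⅑)*0 = 0)
B(-3*(-24)) - 1*25647 = 0 - 1*25647 = 0 - 25647 = -25647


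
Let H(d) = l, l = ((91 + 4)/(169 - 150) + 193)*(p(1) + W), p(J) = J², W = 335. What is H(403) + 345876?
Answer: 412404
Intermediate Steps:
l = 66528 (l = ((91 + 4)/(169 - 150) + 193)*(1² + 335) = (95/19 + 193)*(1 + 335) = (95*(1/19) + 193)*336 = (5 + 193)*336 = 198*336 = 66528)
H(d) = 66528
H(403) + 345876 = 66528 + 345876 = 412404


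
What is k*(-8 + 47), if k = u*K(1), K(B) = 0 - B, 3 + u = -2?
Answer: 195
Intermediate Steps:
u = -5 (u = -3 - 2 = -5)
K(B) = -B
k = 5 (k = -(-5) = -5*(-1) = 5)
k*(-8 + 47) = 5*(-8 + 47) = 5*39 = 195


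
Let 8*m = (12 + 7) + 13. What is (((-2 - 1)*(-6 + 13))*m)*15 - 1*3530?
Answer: -4790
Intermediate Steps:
m = 4 (m = ((12 + 7) + 13)/8 = (19 + 13)/8 = (1/8)*32 = 4)
(((-2 - 1)*(-6 + 13))*m)*15 - 1*3530 = (((-2 - 1)*(-6 + 13))*4)*15 - 1*3530 = (-3*7*4)*15 - 3530 = -21*4*15 - 3530 = -84*15 - 3530 = -1260 - 3530 = -4790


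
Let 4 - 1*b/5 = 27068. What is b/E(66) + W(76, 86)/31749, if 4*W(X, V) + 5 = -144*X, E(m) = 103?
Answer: -17186226467/13080588 ≈ -1313.9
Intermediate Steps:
b = -135320 (b = 20 - 5*27068 = 20 - 135340 = -135320)
W(X, V) = -5/4 - 36*X (W(X, V) = -5/4 + (-144*X)/4 = -5/4 - 36*X)
b/E(66) + W(76, 86)/31749 = -135320/103 + (-5/4 - 36*76)/31749 = -135320*1/103 + (-5/4 - 2736)*(1/31749) = -135320/103 - 10949/4*1/31749 = -135320/103 - 10949/126996 = -17186226467/13080588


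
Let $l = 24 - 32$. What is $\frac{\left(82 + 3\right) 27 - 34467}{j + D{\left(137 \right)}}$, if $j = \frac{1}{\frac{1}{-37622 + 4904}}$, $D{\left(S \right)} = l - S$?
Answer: $\frac{32172}{32863} \approx 0.97897$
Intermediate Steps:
$l = -8$ ($l = 24 - 32 = -8$)
$D{\left(S \right)} = -8 - S$
$j = -32718$ ($j = \frac{1}{\frac{1}{-32718}} = \frac{1}{- \frac{1}{32718}} = -32718$)
$\frac{\left(82 + 3\right) 27 - 34467}{j + D{\left(137 \right)}} = \frac{\left(82 + 3\right) 27 - 34467}{-32718 - 145} = \frac{85 \cdot 27 - 34467}{-32718 - 145} = \frac{2295 - 34467}{-32718 - 145} = - \frac{32172}{-32863} = \left(-32172\right) \left(- \frac{1}{32863}\right) = \frac{32172}{32863}$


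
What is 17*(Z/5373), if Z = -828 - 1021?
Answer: -31433/5373 ≈ -5.8502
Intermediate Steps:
Z = -1849
17*(Z/5373) = 17*(-1849/5373) = -31433/5373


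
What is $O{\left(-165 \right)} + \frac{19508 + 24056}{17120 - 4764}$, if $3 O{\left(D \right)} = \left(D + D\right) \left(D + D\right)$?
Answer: $\frac{112141591}{3089} \approx 36304.0$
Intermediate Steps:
$O{\left(D \right)} = \frac{4 D^{2}}{3}$ ($O{\left(D \right)} = \frac{\left(D + D\right) \left(D + D\right)}{3} = \frac{2 D 2 D}{3} = \frac{4 D^{2}}{3}$)
$O{\left(-165 \right)} + \frac{19508 + 24056}{17120 - 4764} = \frac{4 \left(-165\right)^{2}}{3} + \frac{19508 + 24056}{17120 - 4764} = \frac{4}{3} \cdot 27225 + \frac{43564}{12356} = 36300 + 43564 \cdot \frac{1}{12356} = 36300 + \frac{10891}{3089} = \frac{112141591}{3089}$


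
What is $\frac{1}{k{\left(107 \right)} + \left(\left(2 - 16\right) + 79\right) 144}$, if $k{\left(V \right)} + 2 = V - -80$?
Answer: $\frac{1}{9545} \approx 0.00010477$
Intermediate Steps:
$k{\left(V \right)} = 78 + V$ ($k{\left(V \right)} = -2 + \left(V - -80\right) = -2 + \left(V + 80\right) = -2 + \left(80 + V\right) = 78 + V$)
$\frac{1}{k{\left(107 \right)} + \left(\left(2 - 16\right) + 79\right) 144} = \frac{1}{\left(78 + 107\right) + \left(\left(2 - 16\right) + 79\right) 144} = \frac{1}{185 + \left(\left(2 - 16\right) + 79\right) 144} = \frac{1}{185 + \left(-14 + 79\right) 144} = \frac{1}{185 + 65 \cdot 144} = \frac{1}{185 + 9360} = \frac{1}{9545}$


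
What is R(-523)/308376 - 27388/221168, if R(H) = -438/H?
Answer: -23005507895/185781866442 ≈ -0.12383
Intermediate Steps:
R(-523)/308376 - 27388/221168 = -438/(-523)/308376 - 27388/221168 = -438*(-1/523)*(1/308376) - 27388*1/221168 = (438/523)*(1/308376) - 6847/55292 = 73/26880108 - 6847/55292 = -23005507895/185781866442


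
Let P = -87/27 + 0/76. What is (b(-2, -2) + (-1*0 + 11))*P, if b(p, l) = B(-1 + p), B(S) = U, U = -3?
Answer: -232/9 ≈ -25.778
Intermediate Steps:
B(S) = -3
b(p, l) = -3
P = -29/9 (P = -87*1/27 + 0*(1/76) = -29/9 + 0 = -29/9 ≈ -3.2222)
(b(-2, -2) + (-1*0 + 11))*P = (-3 + (-1*0 + 11))*(-29/9) = (-3 + (0 + 11))*(-29/9) = (-3 + 11)*(-29/9) = 8*(-29/9) = -232/9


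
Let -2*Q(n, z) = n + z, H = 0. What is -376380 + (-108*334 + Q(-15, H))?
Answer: -824889/2 ≈ -4.1244e+5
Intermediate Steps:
Q(n, z) = -n/2 - z/2 (Q(n, z) = -(n + z)/2 = -n/2 - z/2)
-376380 + (-108*334 + Q(-15, H)) = -376380 + (-108*334 + (-1/2*(-15) - 1/2*0)) = -376380 + (-36072 + (15/2 + 0)) = -376380 + (-36072 + 15/2) = -376380 - 72129/2 = -824889/2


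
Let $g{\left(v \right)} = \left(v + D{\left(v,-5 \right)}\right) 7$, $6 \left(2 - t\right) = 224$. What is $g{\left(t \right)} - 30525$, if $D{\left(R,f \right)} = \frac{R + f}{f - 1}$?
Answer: $- \frac{553055}{18} \approx -30725.0$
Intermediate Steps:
$t = - \frac{106}{3}$ ($t = 2 - \frac{112}{3} = - \frac{106}{3} \approx -35.333$)
$D{\left(R,f \right)} = \frac{R + f}{-1 + f}$
$g{\left(v \right)} = \frac{35}{6} + \frac{35 v}{6}$ ($g{\left(v \right)} = \left(v + \frac{v - 5}{-1 - 5}\right) 7 = \left(v + \frac{-5 + v}{-6}\right) 7 = \left(v - \frac{-5 + v}{6}\right) 7 = \left(v - \left(- \frac{5}{6} + \frac{v}{6}\right)\right) 7 = \left(\frac{5}{6} + \frac{5 v}{6}\right) 7 = \frac{35}{6} + \frac{35 v}{6}$)
$g{\left(t \right)} - 30525 = \left(\frac{35}{6} + \frac{35}{6} \left(- \frac{106}{3}\right)\right) - 30525 = \left(\frac{35}{6} - \frac{1855}{9}\right) - 30525 = - \frac{3605}{18} - 30525 = - \frac{553055}{18}$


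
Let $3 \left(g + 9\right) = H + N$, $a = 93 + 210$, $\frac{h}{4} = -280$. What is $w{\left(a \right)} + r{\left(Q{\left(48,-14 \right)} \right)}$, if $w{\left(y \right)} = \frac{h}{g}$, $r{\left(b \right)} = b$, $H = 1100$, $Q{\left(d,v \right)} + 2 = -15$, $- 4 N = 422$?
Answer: $- \frac{2641}{129} \approx -20.473$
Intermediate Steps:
$N = - \frac{211}{2}$ ($N = \left(- \frac{1}{4}\right) 422 = - \frac{211}{2} \approx -105.5$)
$h = -1120$ ($h = 4 \left(-280\right) = -1120$)
$Q{\left(d,v \right)} = -17$ ($Q{\left(d,v \right)} = -2 - 15 = -17$)
$a = 303$
$g = \frac{645}{2}$ ($g = -9 + \frac{1100 - \frac{211}{2}}{3} = -9 + \frac{1}{3} \cdot \frac{1989}{2} = -9 + \frac{663}{2} = \frac{645}{2} \approx 322.5$)
$w{\left(y \right)} = - \frac{448}{129}$ ($w{\left(y \right)} = - \frac{1120}{\frac{645}{2}} = \left(-1120\right) \frac{2}{645} = - \frac{448}{129}$)
$w{\left(a \right)} + r{\left(Q{\left(48,-14 \right)} \right)} = - \frac{448}{129} - 17 = - \frac{2641}{129}$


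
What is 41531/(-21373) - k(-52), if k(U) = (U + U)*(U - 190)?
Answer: -537957195/21373 ≈ -25170.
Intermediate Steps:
k(U) = 2*U*(-190 + U) (k(U) = (2*U)*(-190 + U) = 2*U*(-190 + U))
41531/(-21373) - k(-52) = 41531/(-21373) - 2*(-52)*(-190 - 52) = 41531*(-1/21373) - 2*(-52)*(-242) = -41531/21373 - 1*25168 = -41531/21373 - 25168 = -537957195/21373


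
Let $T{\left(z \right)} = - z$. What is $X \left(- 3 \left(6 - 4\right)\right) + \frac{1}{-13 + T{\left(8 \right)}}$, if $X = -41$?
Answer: $\frac{5165}{21} \approx 245.95$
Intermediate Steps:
$X \left(- 3 \left(6 - 4\right)\right) + \frac{1}{-13 + T{\left(8 \right)}} = - 41 \left(- 3 \left(6 - 4\right)\right) + \frac{1}{-13 - 8} = - 41 \left(\left(-3\right) 2\right) + \frac{1}{-13 - 8} = \left(-41\right) \left(-6\right) + \frac{1}{-21} = 246 - \frac{1}{21} = \frac{5165}{21}$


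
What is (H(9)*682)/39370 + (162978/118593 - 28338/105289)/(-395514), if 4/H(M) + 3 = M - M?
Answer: -12073595546327804/522668578278649005 ≈ -0.023100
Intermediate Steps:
H(M) = -4/3 (H(M) = 4/(-3 + (M - M)) = 4/(-3 + 0) = 4/(-3) = 4*(-⅓) = -4/3)
(H(9)*682)/39370 + (162978/118593 - 28338/105289)/(-395514) = -4/3*682/39370 + (162978/118593 - 28338/105289)/(-395514) = -2728/3*1/39370 + (162978*(1/118593) - 28338*1/105289)*(-1/395514) = -44/1905 + (54326/39531 - 28338/105289)*(-1/395514) = -44/1905 + (4599700736/4162179459)*(-1/395514) = -44/1905 - 2299850368/823100123273463 = -12073595546327804/522668578278649005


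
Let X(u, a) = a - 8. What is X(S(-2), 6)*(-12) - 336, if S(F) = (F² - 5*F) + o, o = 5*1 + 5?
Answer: -312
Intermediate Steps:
o = 10 (o = 5 + 5 = 10)
S(F) = 10 + F² - 5*F (S(F) = (F² - 5*F) + 10 = 10 + F² - 5*F)
X(u, a) = -8 + a
X(S(-2), 6)*(-12) - 336 = (-8 + 6)*(-12) - 336 = -2*(-12) - 336 = 24 - 336 = -312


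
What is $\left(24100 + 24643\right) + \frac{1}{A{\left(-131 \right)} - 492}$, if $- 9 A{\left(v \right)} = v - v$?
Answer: $\frac{23981555}{492} \approx 48743.0$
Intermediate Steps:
$A{\left(v \right)} = 0$ ($A{\left(v \right)} = - \frac{v - v}{9} = \left(- \frac{1}{9}\right) 0 = 0$)
$\left(24100 + 24643\right) + \frac{1}{A{\left(-131 \right)} - 492} = \left(24100 + 24643\right) + \frac{1}{0 - 492} = 48743 + \frac{1}{0 + \left(-3582 + 3090\right)} = 48743 + \frac{1}{0 - 492} = 48743 + \frac{1}{-492} = 48743 - \frac{1}{492} = \frac{23981555}{492}$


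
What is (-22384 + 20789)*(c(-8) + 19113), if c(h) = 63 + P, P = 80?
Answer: -30713320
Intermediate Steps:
c(h) = 143 (c(h) = 63 + 80 = 143)
(-22384 + 20789)*(c(-8) + 19113) = (-22384 + 20789)*(143 + 19113) = -1595*19256 = -30713320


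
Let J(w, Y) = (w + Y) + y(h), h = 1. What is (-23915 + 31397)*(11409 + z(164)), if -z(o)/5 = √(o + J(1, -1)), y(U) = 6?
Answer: 85362138 - 37410*√170 ≈ 8.4874e+7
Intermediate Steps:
J(w, Y) = 6 + Y + w (J(w, Y) = (w + Y) + 6 = (Y + w) + 6 = 6 + Y + w)
z(o) = -5*√(6 + o) (z(o) = -5*√(o + (6 - 1 + 1)) = -5*√(o + 6) = -5*√(6 + o))
(-23915 + 31397)*(11409 + z(164)) = (-23915 + 31397)*(11409 - 5*√(6 + 164)) = 7482*(11409 - 5*√170) = 85362138 - 37410*√170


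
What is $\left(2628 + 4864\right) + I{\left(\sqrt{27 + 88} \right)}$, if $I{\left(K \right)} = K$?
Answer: $7492 + \sqrt{115} \approx 7502.7$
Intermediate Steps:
$\left(2628 + 4864\right) + I{\left(\sqrt{27 + 88} \right)} = \left(2628 + 4864\right) + \sqrt{27 + 88} = 7492 + \sqrt{115}$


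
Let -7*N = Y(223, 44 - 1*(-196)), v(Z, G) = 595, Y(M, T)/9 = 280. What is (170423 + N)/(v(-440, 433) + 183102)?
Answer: 170063/183697 ≈ 0.92578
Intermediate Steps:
Y(M, T) = 2520 (Y(M, T) = 9*280 = 2520)
N = -360 (N = -⅐*2520 = -360)
(170423 + N)/(v(-440, 433) + 183102) = (170423 - 360)/(595 + 183102) = 170063/183697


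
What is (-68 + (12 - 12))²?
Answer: 4624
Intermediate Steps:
(-68 + (12 - 12))² = (-68 + 0)² = (-68)² = 4624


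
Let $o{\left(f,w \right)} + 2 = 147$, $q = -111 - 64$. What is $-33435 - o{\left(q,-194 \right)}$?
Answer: $-33580$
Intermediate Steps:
$q = -175$
$o{\left(f,w \right)} = 145$ ($o{\left(f,w \right)} = -2 + 147 = 145$)
$-33435 - o{\left(q,-194 \right)} = -33435 - 145 = -33580$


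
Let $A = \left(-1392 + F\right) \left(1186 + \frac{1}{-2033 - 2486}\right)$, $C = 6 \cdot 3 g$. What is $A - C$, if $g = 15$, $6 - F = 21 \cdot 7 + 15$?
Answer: $- \frac{8297777214}{4519} \approx -1.8362 \cdot 10^{6}$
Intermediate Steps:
$F = -156$ ($F = 6 - \left(21 \cdot 7 + 15\right) = 6 - \left(147 + 15\right) = 6 - 162 = -156$)
$C = 270$ ($C = 6 \cdot 3 \cdot 15 = 18 \cdot 15 = 270$)
$A = - \frac{8296557084}{4519}$ ($A = \left(-1392 - 156\right) \left(1186 + \frac{1}{-2033 - 2486}\right) = - 1548 \left(1186 + \frac{1}{-4519}\right) = - 1548 \left(1186 - \frac{1}{4519}\right) = \left(-1548\right) \frac{5359533}{4519} = - \frac{8296557084}{4519} \approx -1.8359 \cdot 10^{6}$)
$A - C = - \frac{8296557084}{4519} - 270 = - \frac{8297777214}{4519}$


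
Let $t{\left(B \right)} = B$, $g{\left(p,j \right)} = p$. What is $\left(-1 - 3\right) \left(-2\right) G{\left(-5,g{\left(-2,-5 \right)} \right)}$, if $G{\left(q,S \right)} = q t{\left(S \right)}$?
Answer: $80$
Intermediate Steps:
$G{\left(q,S \right)} = S q$ ($G{\left(q,S \right)} = q S = S q$)
$\left(-1 - 3\right) \left(-2\right) G{\left(-5,g{\left(-2,-5 \right)} \right)} = \left(-1 - 3\right) \left(-2\right) \left(\left(-2\right) \left(-5\right)\right) = \left(-1 - 3\right) \left(-2\right) 10 = \left(-4\right) \left(-2\right) 10 = 8 \cdot 10 = 80$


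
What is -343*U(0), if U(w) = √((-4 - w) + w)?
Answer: -686*I ≈ -686.0*I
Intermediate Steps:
U(w) = 2*I (U(w) = √(-4) = 2*I)
-343*U(0) = -686*I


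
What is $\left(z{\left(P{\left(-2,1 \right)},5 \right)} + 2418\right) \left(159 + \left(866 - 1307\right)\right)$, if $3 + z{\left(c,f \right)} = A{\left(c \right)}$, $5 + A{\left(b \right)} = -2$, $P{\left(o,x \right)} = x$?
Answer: $-679056$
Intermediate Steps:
$A{\left(b \right)} = -7$ ($A{\left(b \right)} = -5 - 2 = -7$)
$z{\left(c,f \right)} = -10$ ($z{\left(c,f \right)} = -3 - 7 = -10$)
$\left(z{\left(P{\left(-2,1 \right)},5 \right)} + 2418\right) \left(159 + \left(866 - 1307\right)\right) = \left(-10 + 2418\right) \left(159 + \left(866 - 1307\right)\right) = 2408 \left(159 - 441\right) = 2408 \left(-282\right) = -679056$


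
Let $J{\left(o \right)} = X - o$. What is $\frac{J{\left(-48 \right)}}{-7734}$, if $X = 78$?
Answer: $- \frac{21}{1289} \approx -0.016292$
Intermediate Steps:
$J{\left(o \right)} = 78 - o$
$\frac{J{\left(-48 \right)}}{-7734} = \frac{78 - -48}{-7734} = \left(78 + 48\right) \left(- \frac{1}{7734}\right) = 126 \left(- \frac{1}{7734}\right) = - \frac{21}{1289}$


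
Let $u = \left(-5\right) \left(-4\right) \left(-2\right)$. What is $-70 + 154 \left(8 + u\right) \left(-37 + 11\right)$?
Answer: $128058$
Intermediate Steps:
$u = -40$ ($u = 20 \left(-2\right) = -40$)
$-70 + 154 \left(8 + u\right) \left(-37 + 11\right) = -70 + 154 \left(8 - 40\right) \left(-37 + 11\right) = -70 + 154 \left(\left(-32\right) \left(-26\right)\right) = -70 + 154 \cdot 832 = -70 + 128128 = 128058$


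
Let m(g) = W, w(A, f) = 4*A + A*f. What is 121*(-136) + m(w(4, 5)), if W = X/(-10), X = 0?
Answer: -16456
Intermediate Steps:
W = 0 (W = 0/(-10) = 0*(-⅒) = 0)
m(g) = 0
121*(-136) + m(w(4, 5)) = 121*(-136) + 0 = -16456 + 0 = -16456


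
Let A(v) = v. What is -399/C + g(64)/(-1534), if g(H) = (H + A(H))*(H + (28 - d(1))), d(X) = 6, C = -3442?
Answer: -18638735/2640014 ≈ -7.0601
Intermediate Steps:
g(H) = 2*H*(22 + H) (g(H) = (H + H)*(H + (28 - 1*6)) = (2*H)*(H + (28 - 6)) = (2*H)*(H + 22) = (2*H)*(22 + H) = 2*H*(22 + H))
-399/C + g(64)/(-1534) = -399/(-3442) + (2*64*(22 + 64))/(-1534) = -399*(-1/3442) + (2*64*86)*(-1/1534) = 399/3442 + 11008*(-1/1534) = 399/3442 - 5504/767 = -18638735/2640014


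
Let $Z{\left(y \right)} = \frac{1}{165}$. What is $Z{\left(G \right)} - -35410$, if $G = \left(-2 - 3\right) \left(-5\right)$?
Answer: $\frac{5842651}{165} \approx 35410.0$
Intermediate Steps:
$G = 25$ ($G = \left(-5\right) \left(-5\right) = 25$)
$Z{\left(y \right)} = \frac{1}{165}$
$Z{\left(G \right)} - -35410 = \frac{1}{165} - -35410 = \frac{1}{165} + 35410 = \frac{5842651}{165}$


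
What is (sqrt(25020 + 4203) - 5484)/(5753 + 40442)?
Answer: -5484/46195 + 3*sqrt(3247)/46195 ≈ -0.11501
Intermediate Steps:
(sqrt(25020 + 4203) - 5484)/(5753 + 40442) = (sqrt(29223) - 5484)/46195 = (3*sqrt(3247) - 5484)*(1/46195) = (-5484 + 3*sqrt(3247))*(1/46195) = -5484/46195 + 3*sqrt(3247)/46195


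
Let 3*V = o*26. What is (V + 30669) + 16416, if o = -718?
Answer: 122587/3 ≈ 40862.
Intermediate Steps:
V = -18668/3 (V = (-718*26)/3 = (⅓)*(-18668) = -18668/3 ≈ -6222.7)
(V + 30669) + 16416 = (-18668/3 + 30669) + 16416 = 73339/3 + 16416 = 122587/3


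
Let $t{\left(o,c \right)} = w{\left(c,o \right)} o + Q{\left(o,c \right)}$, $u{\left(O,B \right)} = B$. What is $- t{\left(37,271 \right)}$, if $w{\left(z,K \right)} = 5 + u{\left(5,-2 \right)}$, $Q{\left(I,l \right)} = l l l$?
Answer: $-19902622$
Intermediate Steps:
$Q{\left(I,l \right)} = l^{3}$ ($Q{\left(I,l \right)} = l^{2} l = l^{3}$)
$w{\left(z,K \right)} = 3$ ($w{\left(z,K \right)} = 5 - 2 = 3$)
$t{\left(o,c \right)} = c^{3} + 3 o$ ($t{\left(o,c \right)} = 3 o + c^{3} = c^{3} + 3 o$)
$- t{\left(37,271 \right)} = - (271^{3} + 3 \cdot 37) = - (19902511 + 111) = \left(-1\right) 19902622 = -19902622$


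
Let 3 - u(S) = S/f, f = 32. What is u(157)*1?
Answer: -61/32 ≈ -1.9063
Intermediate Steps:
u(S) = 3 - S/32
u(157)*1 = (3 - 1/32*157)*1 = (3 - 157/32)*1 = -61/32*1 = -61/32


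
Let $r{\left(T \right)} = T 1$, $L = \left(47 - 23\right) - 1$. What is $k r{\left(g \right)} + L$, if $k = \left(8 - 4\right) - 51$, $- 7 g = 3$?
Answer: $\frac{302}{7} \approx 43.143$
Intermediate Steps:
$L = 23$ ($L = 24 - 1 = 23$)
$g = - \frac{3}{7}$ ($g = \left(- \frac{1}{7}\right) 3 = - \frac{3}{7} \approx -0.42857$)
$k = -47$ ($k = 4 - 51 = -47$)
$r{\left(T \right)} = T$
$k r{\left(g \right)} + L = \left(-47\right) \left(- \frac{3}{7}\right) + 23 = \frac{141}{7} + 23 = \frac{302}{7}$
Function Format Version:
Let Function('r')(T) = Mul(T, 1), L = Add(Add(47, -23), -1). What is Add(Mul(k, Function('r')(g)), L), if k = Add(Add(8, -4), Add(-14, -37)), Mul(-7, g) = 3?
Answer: Rational(302, 7) ≈ 43.143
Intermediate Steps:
L = 23 (L = Add(24, -1) = 23)
g = Rational(-3, 7) (g = Mul(Rational(-1, 7), 3) = Rational(-3, 7) ≈ -0.42857)
k = -47 (k = Add(4, -51) = -47)
Function('r')(T) = T
Add(Mul(k, Function('r')(g)), L) = Add(Mul(-47, Rational(-3, 7)), 23) = Add(Rational(141, 7), 23) = Rational(302, 7)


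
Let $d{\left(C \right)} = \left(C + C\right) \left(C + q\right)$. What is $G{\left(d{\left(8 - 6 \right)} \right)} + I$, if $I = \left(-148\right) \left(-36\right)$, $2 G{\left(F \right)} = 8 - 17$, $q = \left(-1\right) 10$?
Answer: $\frac{10647}{2} \approx 5323.5$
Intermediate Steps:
$q = -10$
$d{\left(C \right)} = 2 C \left(-10 + C\right)$ ($d{\left(C \right)} = \left(C + C\right) \left(C - 10\right) = 2 C \left(-10 + C\right)$)
$G{\left(F \right)} = - \frac{9}{2}$ ($G{\left(F \right)} = \frac{8 - 17}{2} = \frac{1}{2} \left(-9\right) = - \frac{9}{2}$)
$I = 5328$
$G{\left(d{\left(8 - 6 \right)} \right)} + I = - \frac{9}{2} + 5328 = \frac{10647}{2}$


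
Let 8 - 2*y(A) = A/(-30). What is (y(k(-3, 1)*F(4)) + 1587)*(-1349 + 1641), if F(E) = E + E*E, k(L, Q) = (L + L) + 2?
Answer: 1392548/3 ≈ 4.6418e+5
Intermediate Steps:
k(L, Q) = 2 + 2*L (k(L, Q) = 2*L + 2 = 2 + 2*L)
F(E) = E + E**2
y(A) = 4 + A/60 (y(A) = 4 - A/(2*(-30)) = 4 - A*(-1)/(2*30) = 4 - (-1)*A/60 = 4 + A/60)
(y(k(-3, 1)*F(4)) + 1587)*(-1349 + 1641) = ((4 + ((2 + 2*(-3))*(4*(1 + 4)))/60) + 1587)*(-1349 + 1641) = ((4 + ((2 - 6)*(4*5))/60) + 1587)*292 = ((4 + (-4*20)/60) + 1587)*292 = ((4 + (1/60)*(-80)) + 1587)*292 = ((4 - 4/3) + 1587)*292 = (8/3 + 1587)*292 = (4769/3)*292 = 1392548/3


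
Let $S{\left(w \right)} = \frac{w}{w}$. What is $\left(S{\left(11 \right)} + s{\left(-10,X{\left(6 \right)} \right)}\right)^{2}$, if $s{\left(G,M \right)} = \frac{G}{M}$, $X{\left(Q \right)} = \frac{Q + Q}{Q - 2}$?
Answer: $\frac{49}{9} \approx 5.4444$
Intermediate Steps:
$X{\left(Q \right)} = \frac{2 Q}{-2 + Q}$
$S{\left(w \right)} = 1$
$\left(S{\left(11 \right)} + s{\left(-10,X{\left(6 \right)} \right)}\right)^{2} = \left(1 - \frac{10}{2 \cdot 6 \frac{1}{-2 + 6}}\right)^{2} = \left(1 - \frac{10}{2 \cdot 6 \cdot \frac{1}{4}}\right)^{2} = \left(1 - \frac{10}{3}\right)^{2} = \left(- \frac{7}{3}\right)^{2} = \frac{49}{9}$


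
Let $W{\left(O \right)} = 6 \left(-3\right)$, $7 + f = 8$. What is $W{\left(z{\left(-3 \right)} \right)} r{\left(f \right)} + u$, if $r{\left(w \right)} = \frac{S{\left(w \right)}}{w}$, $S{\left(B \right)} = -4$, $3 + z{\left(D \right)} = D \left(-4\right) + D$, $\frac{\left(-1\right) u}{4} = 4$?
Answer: $56$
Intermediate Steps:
$u = -16$ ($u = \left(-4\right) 4 = -16$)
$z{\left(D \right)} = -3 - 3 D$ ($z{\left(D \right)} = -3 + \left(D \left(-4\right) + D\right) = -3 + \left(- 4 D + D\right) = -3 - 3 D$)
$f = 1$ ($f = -7 + 8 = 1$)
$W{\left(O \right)} = -18$
$r{\left(w \right)} = - \frac{4}{w}$
$W{\left(z{\left(-3 \right)} \right)} r{\left(f \right)} + u = - 18 \left(- \frac{4}{1}\right) - 16 = - 18 \left(\left(-4\right) 1\right) - 16 = \left(-18\right) \left(-4\right) - 16 = 72 - 16 = 56$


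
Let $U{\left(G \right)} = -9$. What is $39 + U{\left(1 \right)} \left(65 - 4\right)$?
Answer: $-510$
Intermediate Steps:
$39 + U{\left(1 \right)} \left(65 - 4\right) = 39 - 9 \left(65 - 4\right) = 39 - 549 = -510$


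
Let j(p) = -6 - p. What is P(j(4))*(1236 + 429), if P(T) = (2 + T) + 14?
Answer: 9990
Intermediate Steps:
P(T) = 16 + T
P(j(4))*(1236 + 429) = (16 + (-6 - 1*4))*(1236 + 429) = (16 + (-6 - 4))*1665 = (16 - 10)*1665 = 6*1665 = 9990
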